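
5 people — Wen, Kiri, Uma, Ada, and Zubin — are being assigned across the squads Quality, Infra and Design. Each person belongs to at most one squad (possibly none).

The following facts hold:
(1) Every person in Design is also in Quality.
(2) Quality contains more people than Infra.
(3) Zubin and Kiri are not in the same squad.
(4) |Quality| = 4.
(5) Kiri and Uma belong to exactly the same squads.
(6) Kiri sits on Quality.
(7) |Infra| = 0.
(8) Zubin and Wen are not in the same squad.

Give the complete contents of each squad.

From (6): Kiri ∈ Quality.
(3): Zubin ∉ Quality.
(4): only 4 candidates remain for Quality, so all are in.
(7): Infra already has 0, so the rest are out.
(1) contrapositive: Zubin ∉ Design.

Quality = {Ada, Kiri, Uma, Wen}; Infra = {}; Design = {}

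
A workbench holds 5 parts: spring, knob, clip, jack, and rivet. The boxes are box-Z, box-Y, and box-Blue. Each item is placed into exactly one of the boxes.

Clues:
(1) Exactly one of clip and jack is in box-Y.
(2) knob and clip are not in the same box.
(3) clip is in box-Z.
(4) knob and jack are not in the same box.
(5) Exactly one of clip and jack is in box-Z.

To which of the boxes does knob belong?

knob: box-Blue

From (3): clip ∈ box-Z.
(1) (exactly one): jack ∈ box-Y.
(2): knob ∉ box-Z.
(4): knob ∉ box-Y.
Only one box left: knob ∈ box-Blue.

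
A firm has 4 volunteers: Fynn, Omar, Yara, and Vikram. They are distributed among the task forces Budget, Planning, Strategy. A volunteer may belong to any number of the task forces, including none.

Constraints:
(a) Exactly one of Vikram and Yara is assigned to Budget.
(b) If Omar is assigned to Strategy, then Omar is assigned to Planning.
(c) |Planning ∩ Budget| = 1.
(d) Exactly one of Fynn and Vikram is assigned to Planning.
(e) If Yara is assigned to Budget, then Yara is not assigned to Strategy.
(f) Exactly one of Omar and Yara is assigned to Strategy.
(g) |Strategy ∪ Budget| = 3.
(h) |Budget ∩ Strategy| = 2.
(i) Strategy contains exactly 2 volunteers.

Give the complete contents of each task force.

Budget = {Fynn, Omar, Yara}; Planning = {Omar, Vikram}; Strategy = {Fynn, Omar}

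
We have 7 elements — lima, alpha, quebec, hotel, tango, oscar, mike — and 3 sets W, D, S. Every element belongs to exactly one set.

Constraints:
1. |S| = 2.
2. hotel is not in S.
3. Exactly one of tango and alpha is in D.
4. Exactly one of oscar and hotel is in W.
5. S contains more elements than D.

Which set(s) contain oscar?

oscar: S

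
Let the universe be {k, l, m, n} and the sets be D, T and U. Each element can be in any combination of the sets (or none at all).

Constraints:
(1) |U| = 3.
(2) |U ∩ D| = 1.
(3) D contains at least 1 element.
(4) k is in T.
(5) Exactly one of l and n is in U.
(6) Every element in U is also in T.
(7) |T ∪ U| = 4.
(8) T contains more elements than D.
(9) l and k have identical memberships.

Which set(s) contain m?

From (4): k ∈ T.
(9): l matches k: l ∈ T.
Suppose m ∉ D: no assignment then satisfies all the clues, so m ∈ D.

m: D, T, U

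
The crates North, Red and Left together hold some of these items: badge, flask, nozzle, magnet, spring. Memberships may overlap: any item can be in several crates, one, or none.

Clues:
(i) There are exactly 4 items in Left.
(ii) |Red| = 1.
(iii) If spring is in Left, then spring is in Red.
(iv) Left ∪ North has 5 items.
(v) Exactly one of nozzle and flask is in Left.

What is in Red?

Red = {spring}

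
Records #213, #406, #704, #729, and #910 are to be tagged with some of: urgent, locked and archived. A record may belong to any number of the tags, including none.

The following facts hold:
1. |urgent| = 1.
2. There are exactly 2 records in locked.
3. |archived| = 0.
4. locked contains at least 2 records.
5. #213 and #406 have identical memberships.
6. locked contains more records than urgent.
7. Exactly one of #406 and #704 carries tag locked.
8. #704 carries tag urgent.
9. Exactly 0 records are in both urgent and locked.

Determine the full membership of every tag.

urgent = {#704}; locked = {#213, #406}; archived = {}

From (8): #704 ∈ urgent.
(1): urgent already has 1, so the rest are out.
(3): archived already has 0, so the rest are out.
Suppose #213 ∉ locked: no assignment then satisfies all the clues, so #213 ∈ locked.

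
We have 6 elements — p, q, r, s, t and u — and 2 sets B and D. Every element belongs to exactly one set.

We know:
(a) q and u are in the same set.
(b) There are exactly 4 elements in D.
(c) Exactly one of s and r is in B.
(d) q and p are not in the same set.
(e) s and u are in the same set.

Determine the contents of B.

B = {p, r}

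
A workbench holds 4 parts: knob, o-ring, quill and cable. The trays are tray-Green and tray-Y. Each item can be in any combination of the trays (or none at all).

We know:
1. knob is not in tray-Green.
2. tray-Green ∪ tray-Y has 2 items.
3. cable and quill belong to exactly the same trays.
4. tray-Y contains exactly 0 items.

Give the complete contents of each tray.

tray-Green = {cable, quill}; tray-Y = {}

From (1): knob ∉ tray-Green.
(4): tray-Y already has 0, so the rest are out.
Suppose o-ring ∈ tray-Green: no assignment then satisfies all the clues, so o-ring ∉ tray-Green.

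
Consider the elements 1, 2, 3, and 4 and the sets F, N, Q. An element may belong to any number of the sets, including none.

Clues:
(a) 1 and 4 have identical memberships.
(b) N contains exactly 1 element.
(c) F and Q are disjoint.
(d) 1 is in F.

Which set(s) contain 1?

1: F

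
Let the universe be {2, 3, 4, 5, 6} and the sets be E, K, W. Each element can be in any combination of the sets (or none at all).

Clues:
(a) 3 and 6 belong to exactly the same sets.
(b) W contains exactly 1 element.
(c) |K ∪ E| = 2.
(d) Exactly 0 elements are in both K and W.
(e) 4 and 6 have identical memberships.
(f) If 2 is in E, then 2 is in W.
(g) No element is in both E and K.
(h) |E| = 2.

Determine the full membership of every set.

E = {2, 5}; K = {}; W = {2}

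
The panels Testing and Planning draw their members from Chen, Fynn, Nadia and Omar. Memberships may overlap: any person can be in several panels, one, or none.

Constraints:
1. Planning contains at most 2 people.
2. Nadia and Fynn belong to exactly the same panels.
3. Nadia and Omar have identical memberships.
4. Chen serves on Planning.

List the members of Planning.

Planning = {Chen}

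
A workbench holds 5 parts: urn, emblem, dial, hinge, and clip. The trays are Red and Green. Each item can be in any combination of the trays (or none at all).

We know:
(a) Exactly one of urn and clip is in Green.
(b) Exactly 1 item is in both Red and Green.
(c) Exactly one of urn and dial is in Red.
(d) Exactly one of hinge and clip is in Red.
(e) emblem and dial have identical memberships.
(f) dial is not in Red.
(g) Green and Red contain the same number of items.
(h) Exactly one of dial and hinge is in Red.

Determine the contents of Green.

Green = {clip, hinge}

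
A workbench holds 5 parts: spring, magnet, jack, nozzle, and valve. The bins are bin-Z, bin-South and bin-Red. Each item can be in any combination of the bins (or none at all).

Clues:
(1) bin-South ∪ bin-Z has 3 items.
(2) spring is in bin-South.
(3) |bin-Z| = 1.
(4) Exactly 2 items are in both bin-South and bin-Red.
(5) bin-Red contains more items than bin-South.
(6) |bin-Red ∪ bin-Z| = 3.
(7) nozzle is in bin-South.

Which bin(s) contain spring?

From (2): spring ∈ bin-South.
From (7): nozzle ∈ bin-South.
Suppose spring ∈ bin-Z: no assignment then satisfies all the clues, so spring ∉ bin-Z.

spring: bin-Red, bin-South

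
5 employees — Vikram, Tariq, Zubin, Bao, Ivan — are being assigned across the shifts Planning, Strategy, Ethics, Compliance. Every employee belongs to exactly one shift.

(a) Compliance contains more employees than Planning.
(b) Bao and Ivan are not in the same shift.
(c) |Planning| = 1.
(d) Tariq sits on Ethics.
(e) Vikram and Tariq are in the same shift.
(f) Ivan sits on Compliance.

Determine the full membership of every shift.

Planning = {Bao}; Strategy = {}; Ethics = {Tariq, Vikram}; Compliance = {Ivan, Zubin}

From (d): Tariq ∈ Ethics.
From (f): Ivan ∈ Compliance.
(b): Bao ∉ Compliance.
(e): Vikram matches Tariq: Vikram ∉ Planning.
(e): Vikram matches Tariq: Vikram ∉ Strategy.
(e): Vikram matches Tariq: Vikram ∈ Ethics.
Suppose Zubin ∈ Planning: no assignment then satisfies all the clues, so Zubin ∉ Planning.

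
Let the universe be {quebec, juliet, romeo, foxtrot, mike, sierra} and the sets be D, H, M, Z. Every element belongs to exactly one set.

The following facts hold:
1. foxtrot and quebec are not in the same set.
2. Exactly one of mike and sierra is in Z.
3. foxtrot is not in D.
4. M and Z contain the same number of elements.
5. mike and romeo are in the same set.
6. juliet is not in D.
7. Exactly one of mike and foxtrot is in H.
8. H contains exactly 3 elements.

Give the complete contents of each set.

From (3): foxtrot ∉ D.
From (6): juliet ∉ D.
Suppose quebec ∉ D: no assignment then satisfies all the clues, so quebec ∈ D.

D = {quebec}; H = {juliet, mike, romeo}; M = {foxtrot}; Z = {sierra}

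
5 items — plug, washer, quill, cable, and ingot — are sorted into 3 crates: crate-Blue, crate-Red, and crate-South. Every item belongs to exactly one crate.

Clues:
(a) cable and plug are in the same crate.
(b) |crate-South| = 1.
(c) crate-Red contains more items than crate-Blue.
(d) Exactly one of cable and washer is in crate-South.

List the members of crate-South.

crate-South = {washer}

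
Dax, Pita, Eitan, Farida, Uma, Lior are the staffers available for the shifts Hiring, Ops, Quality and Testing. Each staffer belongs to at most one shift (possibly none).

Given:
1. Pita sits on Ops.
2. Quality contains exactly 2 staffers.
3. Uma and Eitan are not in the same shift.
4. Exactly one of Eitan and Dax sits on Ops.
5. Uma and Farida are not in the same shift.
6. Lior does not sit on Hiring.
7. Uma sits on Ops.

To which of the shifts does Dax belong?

From (1): Pita ∈ Ops.
From (6): Lior ∉ Hiring.
From (7): Uma ∈ Ops.
(3): Eitan ∉ Ops.
(4) (exactly one): Dax ∈ Ops.
(5): Farida ∉ Ops.

Dax: Ops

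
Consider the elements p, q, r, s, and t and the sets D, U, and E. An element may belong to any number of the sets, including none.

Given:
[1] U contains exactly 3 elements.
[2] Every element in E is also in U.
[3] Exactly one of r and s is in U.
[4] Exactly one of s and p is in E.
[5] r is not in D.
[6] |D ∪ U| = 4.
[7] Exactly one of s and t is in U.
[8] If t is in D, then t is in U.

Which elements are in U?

U = {p, r, t}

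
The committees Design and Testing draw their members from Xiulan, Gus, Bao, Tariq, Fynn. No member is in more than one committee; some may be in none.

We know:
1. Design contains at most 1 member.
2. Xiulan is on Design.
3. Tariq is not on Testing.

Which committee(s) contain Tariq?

Tariq: none

From (2): Xiulan ∈ Design.
From (3): Tariq ∉ Testing.
(1): Design already has 1, so the rest are out.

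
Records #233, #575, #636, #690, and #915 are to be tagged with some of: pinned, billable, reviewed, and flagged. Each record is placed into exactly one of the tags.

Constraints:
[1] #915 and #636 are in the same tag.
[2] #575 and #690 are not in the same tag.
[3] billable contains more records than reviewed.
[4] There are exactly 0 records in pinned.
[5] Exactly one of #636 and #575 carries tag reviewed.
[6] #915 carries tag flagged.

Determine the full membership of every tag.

From (6): #915 ∈ flagged.
(1): #636 matches #915: #636 ∉ pinned.
(1): #636 matches #915: #636 ∉ billable.
(1): #636 matches #915: #636 ∉ reviewed.
(1): #636 matches #915: #636 ∈ flagged.
(4): pinned already has 0, so the rest are out.
(5) (exactly one): #575 ∈ reviewed.
(2): #690 ∉ reviewed.
Suppose #233 ∉ billable: no assignment then satisfies all the clues, so #233 ∈ billable.

pinned = {}; billable = {#233, #690}; reviewed = {#575}; flagged = {#636, #915}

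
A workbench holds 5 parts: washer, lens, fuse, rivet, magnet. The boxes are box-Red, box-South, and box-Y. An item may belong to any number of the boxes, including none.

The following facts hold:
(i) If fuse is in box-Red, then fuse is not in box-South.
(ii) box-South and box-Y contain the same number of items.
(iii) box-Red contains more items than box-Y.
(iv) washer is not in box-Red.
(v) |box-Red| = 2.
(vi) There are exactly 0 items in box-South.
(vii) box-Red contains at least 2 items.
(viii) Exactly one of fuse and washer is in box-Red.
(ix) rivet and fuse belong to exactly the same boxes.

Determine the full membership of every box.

From (iv): washer ∉ box-Red.
(vi): box-South already has 0, so the rest are out.
(viii) (exactly one): fuse ∈ box-Red.
(ix): rivet matches fuse: rivet ∈ box-Red.
(v): box-Red already has 2, so the rest are out.
Suppose washer ∈ box-Y: no assignment then satisfies all the clues, so washer ∉ box-Y.

box-Red = {fuse, rivet}; box-South = {}; box-Y = {}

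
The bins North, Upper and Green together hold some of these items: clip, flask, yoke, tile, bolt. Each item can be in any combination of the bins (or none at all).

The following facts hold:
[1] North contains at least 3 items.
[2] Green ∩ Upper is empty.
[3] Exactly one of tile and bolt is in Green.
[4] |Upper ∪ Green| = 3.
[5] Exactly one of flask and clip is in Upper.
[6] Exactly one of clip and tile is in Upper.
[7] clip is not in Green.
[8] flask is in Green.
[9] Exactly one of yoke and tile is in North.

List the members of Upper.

From (7): clip ∉ Green.
From (8): flask ∈ Green.
(2) (disjoint): flask ∉ Upper.
(5) (exactly one): clip ∈ Upper.
(6) (exactly one): tile ∉ Upper.
Suppose yoke ∈ Upper: no assignment then satisfies all the clues, so yoke ∉ Upper.

Upper = {clip}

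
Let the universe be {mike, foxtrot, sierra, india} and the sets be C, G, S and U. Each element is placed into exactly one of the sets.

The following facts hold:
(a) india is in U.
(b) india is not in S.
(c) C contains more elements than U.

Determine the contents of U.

U = {india}

From (a): india ∈ U.
Suppose mike ∈ U: no assignment then satisfies all the clues, so mike ∉ U.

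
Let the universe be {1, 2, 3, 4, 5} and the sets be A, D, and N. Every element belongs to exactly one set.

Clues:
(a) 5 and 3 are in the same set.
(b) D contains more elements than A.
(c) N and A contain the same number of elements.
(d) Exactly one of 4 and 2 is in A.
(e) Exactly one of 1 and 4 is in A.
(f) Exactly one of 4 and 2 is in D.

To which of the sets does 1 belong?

1: N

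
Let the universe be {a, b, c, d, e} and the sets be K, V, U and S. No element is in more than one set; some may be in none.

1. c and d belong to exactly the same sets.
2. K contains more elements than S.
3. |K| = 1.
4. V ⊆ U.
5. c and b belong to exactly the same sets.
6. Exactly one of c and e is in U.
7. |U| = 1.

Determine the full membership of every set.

K = {a}; V = {}; U = {e}; S = {}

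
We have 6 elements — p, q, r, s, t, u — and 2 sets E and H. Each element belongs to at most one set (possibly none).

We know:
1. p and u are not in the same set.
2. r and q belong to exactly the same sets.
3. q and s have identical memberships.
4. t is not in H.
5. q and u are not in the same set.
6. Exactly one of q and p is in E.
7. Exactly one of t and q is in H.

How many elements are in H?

3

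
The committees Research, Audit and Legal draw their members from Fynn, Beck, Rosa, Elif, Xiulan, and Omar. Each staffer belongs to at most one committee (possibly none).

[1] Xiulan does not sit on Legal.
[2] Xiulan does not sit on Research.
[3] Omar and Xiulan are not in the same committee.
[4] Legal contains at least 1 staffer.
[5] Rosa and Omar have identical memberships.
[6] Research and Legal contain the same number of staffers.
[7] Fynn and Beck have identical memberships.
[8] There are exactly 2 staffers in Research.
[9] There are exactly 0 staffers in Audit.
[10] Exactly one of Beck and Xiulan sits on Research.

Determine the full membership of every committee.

Research = {Beck, Fynn}; Audit = {}; Legal = {Omar, Rosa}

From (1): Xiulan ∉ Legal.
From (2): Xiulan ∉ Research.
(9): Audit already has 0, so the rest are out.
(10) (exactly one): Beck ∈ Research.
(7): Fynn matches Beck: Fynn ∈ Research.
(8): Research already has 2, so the rest are out.
Suppose Rosa ∉ Legal: no assignment then satisfies all the clues, so Rosa ∈ Legal.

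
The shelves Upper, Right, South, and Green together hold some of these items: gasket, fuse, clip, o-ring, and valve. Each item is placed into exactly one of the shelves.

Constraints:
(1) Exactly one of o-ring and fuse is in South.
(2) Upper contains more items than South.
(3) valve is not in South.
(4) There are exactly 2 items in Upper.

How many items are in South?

From (3): valve ∉ South.
Suppose gasket ∈ South: no assignment then satisfies all the clues, so gasket ∉ South.

1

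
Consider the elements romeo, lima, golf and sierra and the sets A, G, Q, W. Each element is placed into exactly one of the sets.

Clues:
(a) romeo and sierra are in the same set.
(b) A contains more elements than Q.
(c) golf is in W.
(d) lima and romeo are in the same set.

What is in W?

W = {golf}

From (c): golf ∈ W.
Suppose romeo ∈ W: no assignment then satisfies all the clues, so romeo ∉ W.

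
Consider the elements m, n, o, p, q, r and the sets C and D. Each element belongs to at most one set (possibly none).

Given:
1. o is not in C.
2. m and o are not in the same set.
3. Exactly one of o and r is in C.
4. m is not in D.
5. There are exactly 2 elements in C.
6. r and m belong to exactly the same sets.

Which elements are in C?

From (1): o ∉ C.
From (4): m ∉ D.
(3) (exactly one): r ∈ C.
(6): m matches r: m ∈ C.
(5): C already has 2, so the rest are out.

C = {m, r}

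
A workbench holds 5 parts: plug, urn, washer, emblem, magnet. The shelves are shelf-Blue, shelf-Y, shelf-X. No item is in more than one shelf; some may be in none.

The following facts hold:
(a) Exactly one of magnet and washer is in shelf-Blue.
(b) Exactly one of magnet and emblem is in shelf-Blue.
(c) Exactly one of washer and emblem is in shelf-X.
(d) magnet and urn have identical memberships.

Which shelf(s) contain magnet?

magnet: shelf-Blue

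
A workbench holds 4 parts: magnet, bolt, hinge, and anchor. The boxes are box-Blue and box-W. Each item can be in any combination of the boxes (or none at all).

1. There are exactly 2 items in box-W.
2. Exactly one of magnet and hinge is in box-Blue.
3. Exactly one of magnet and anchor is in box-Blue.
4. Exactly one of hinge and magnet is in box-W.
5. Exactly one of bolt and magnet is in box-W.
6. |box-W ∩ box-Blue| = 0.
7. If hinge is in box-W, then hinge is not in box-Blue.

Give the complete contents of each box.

box-Blue = {magnet}; box-W = {bolt, hinge}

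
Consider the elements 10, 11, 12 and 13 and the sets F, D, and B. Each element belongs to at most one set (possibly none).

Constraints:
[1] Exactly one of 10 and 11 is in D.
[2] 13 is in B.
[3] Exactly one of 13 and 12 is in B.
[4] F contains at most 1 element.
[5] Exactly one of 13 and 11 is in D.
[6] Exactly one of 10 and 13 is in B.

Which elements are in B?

B = {13}

From (2): 13 ∈ B.
(3) (exactly one): 12 ∉ B.
(5) (exactly one): 11 ∈ D.
(6) (exactly one): 10 ∉ B.
(1) (exactly one): 10 ∉ D.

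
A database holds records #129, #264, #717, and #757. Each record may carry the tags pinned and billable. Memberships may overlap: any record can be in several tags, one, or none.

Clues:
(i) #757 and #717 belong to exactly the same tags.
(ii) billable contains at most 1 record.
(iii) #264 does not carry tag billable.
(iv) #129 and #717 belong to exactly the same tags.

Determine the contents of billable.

billable = {}

From (iii): #264 ∉ billable.
Suppose #129 ∈ billable: no assignment then satisfies all the clues, so #129 ∉ billable.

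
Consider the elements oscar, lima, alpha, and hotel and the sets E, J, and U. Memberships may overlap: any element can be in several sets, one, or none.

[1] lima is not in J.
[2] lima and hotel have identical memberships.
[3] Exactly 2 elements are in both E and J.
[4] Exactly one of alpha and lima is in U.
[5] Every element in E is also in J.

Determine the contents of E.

E = {alpha, oscar}

From (1): lima ∉ J.
(2): hotel matches lima: hotel ∉ J.
(5) contrapositive: lima ∉ E.
(5) contrapositive: hotel ∉ E.
Suppose oscar ∉ E: no assignment then satisfies all the clues, so oscar ∈ E.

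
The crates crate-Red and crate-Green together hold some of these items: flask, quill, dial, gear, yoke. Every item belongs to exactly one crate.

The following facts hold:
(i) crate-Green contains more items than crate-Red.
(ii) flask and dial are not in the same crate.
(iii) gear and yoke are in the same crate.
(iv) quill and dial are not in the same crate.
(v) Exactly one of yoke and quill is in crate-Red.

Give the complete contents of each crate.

crate-Red = {flask, quill}; crate-Green = {dial, gear, yoke}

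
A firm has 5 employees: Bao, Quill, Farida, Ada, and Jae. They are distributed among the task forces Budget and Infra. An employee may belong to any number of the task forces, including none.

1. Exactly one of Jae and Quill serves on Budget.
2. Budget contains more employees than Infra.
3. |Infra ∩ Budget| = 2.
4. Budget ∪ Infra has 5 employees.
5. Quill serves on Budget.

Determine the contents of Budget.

Budget = {Ada, Bao, Farida, Quill}

From (5): Quill ∈ Budget.
(1) (exactly one): Jae ∉ Budget.
Suppose Bao ∉ Budget: no assignment then satisfies all the clues, so Bao ∈ Budget.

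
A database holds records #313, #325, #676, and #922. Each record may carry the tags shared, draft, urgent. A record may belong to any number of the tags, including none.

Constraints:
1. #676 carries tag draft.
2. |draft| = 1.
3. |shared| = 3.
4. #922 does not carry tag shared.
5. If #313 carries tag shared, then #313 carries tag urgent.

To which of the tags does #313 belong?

#313: shared, urgent

From (1): #676 ∈ draft.
From (4): #922 ∉ shared.
(2): draft already has 1, so the rest are out.
(3): only 3 candidates remain for shared, so all are in.
(5): #313 ∈ urgent.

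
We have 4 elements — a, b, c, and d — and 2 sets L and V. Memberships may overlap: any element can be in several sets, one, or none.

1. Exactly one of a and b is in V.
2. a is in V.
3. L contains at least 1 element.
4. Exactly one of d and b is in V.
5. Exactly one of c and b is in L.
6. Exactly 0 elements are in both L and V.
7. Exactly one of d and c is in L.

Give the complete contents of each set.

L = {c}; V = {a, d}

From (2): a ∈ V.
(1) (exactly one): b ∉ V.
(4) (exactly one): d ∈ V.
Suppose a ∈ L: no assignment then satisfies all the clues, so a ∉ L.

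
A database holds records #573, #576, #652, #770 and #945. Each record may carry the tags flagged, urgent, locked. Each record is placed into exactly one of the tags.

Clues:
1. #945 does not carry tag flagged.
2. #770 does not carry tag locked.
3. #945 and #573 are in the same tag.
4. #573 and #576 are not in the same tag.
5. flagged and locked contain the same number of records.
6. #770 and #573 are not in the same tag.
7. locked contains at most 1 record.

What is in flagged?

flagged = {#770}

From (1): #945 ∉ flagged.
From (2): #770 ∉ locked.
(3): #573 matches #945: #573 ∉ flagged.
Suppose #576 ∈ flagged: no assignment then satisfies all the clues, so #576 ∉ flagged.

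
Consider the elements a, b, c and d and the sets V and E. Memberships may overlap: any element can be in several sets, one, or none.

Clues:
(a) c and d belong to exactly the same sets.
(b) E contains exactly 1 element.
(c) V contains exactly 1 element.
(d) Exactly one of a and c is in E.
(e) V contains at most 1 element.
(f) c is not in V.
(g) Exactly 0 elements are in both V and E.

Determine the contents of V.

V = {b}

From (f): c ∉ V.
(a): d matches c: d ∉ V.
Suppose a ∈ V: no assignment then satisfies all the clues, so a ∉ V.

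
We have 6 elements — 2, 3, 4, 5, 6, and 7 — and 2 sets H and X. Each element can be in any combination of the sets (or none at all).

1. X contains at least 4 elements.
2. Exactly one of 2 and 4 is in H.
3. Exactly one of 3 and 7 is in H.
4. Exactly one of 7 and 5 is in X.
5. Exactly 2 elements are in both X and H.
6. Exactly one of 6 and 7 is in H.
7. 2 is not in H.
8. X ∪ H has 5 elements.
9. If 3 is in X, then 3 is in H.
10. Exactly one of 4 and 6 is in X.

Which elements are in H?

H = {3, 4, 6}

From (7): 2 ∉ H.
(2) (exactly one): 4 ∈ H.
Suppose 3 ∉ H: no assignment then satisfies all the clues, so 3 ∈ H.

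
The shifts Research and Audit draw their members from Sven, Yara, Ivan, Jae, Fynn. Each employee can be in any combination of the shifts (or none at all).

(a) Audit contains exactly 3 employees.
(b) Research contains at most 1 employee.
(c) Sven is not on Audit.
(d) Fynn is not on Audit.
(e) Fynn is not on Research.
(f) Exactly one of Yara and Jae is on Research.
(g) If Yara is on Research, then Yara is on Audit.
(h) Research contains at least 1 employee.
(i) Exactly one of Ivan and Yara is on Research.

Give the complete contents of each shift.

Research = {Yara}; Audit = {Ivan, Jae, Yara}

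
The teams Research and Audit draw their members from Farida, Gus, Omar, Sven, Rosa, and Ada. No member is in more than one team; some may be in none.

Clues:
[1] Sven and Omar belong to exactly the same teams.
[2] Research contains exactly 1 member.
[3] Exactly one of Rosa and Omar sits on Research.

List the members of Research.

Research = {Rosa}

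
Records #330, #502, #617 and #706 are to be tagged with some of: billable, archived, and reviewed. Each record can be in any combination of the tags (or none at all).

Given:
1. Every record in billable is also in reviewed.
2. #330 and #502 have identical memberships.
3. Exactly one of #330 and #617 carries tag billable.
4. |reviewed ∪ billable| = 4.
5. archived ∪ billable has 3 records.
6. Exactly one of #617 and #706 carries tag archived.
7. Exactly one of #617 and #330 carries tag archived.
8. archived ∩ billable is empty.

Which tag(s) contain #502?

#502: billable, reviewed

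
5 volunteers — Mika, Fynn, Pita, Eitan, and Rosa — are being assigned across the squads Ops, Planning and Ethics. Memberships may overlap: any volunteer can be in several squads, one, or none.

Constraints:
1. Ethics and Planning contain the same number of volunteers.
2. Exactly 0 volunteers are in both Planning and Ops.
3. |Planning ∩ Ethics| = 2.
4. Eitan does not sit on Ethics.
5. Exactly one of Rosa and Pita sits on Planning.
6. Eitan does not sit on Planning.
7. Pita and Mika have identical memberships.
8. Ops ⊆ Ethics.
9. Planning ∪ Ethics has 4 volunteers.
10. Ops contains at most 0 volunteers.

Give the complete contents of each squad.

Ops = {}; Planning = {Fynn, Mika, Pita}; Ethics = {Mika, Pita, Rosa}

From (4): Eitan ∉ Ethics.
From (6): Eitan ∉ Planning.
(8) contrapositive: Eitan ∉ Ops.
(10): Ops already has 0, so the rest are out.
Suppose Mika ∉ Planning: no assignment then satisfies all the clues, so Mika ∈ Planning.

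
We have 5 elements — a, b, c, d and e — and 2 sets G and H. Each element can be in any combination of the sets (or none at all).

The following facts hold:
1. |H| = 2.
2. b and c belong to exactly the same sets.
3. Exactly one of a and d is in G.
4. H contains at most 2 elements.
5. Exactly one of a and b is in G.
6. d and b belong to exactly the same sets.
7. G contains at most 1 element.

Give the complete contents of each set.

G = {a}; H = {a, e}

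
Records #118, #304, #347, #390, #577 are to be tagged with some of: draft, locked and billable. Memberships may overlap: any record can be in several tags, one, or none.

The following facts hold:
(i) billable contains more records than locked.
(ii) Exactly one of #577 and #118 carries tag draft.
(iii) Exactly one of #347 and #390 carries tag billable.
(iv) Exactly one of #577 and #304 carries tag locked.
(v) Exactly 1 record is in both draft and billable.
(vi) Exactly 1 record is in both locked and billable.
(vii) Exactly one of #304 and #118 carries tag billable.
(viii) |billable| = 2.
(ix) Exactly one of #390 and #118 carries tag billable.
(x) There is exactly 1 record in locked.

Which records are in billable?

billable = {#304, #390}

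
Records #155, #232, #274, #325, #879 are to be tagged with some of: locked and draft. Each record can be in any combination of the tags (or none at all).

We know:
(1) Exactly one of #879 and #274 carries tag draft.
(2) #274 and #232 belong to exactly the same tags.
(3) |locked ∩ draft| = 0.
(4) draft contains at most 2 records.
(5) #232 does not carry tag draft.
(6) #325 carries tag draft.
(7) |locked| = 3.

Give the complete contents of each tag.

locked = {#155, #232, #274}; draft = {#325, #879}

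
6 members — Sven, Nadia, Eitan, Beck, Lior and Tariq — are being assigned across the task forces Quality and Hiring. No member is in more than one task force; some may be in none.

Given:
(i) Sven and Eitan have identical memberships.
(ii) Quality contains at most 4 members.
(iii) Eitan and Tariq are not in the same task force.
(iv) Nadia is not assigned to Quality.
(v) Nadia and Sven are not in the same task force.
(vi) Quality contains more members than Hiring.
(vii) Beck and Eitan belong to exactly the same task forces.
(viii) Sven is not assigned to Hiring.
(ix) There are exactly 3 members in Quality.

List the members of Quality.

Quality = {Beck, Eitan, Sven}

From (iv): Nadia ∉ Quality.
From (viii): Sven ∉ Hiring.
(i): Eitan matches Sven: Eitan ∉ Hiring.
(vii): Beck matches Eitan: Beck ∉ Hiring.
Suppose Sven ∉ Quality: no assignment then satisfies all the clues, so Sven ∈ Quality.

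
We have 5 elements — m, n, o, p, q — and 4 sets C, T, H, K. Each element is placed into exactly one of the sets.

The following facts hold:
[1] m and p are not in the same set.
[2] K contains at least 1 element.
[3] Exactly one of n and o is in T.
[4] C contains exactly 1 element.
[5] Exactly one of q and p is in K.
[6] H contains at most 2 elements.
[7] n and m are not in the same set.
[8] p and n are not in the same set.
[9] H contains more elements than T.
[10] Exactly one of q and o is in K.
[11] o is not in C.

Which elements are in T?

T = {n}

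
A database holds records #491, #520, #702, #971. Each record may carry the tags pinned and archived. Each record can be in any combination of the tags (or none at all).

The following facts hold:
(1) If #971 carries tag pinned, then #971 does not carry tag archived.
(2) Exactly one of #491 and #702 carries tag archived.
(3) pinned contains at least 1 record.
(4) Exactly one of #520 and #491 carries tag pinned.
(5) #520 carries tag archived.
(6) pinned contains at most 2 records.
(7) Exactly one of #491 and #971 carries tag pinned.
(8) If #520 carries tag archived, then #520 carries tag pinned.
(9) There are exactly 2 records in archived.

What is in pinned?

pinned = {#520, #971}

From (5): #520 ∈ archived.
(8): #520 ∈ pinned.
(4) (exactly one): #491 ∉ pinned.
(7) (exactly one): #971 ∈ pinned.
(1): #971 ∉ archived.
(6): pinned already has 2, so the rest are out.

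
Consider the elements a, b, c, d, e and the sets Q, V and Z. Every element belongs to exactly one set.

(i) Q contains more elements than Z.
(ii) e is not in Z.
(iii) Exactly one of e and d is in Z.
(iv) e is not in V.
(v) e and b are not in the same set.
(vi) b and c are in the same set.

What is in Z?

Z = {d}

From (ii): e ∉ Z.
From (iv): e ∉ V.
(iii) (exactly one): d ∈ Z.
Only one set left: e ∈ Q.
(v): b ∉ Q.
(vi): c matches b: c ∉ Q.
Suppose a ∈ Z: no assignment then satisfies all the clues, so a ∉ Z.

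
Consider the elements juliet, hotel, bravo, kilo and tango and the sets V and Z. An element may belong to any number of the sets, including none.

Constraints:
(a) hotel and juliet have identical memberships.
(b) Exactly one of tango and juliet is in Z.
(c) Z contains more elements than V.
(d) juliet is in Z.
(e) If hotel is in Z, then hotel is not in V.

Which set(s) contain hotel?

hotel: Z

From (d): juliet ∈ Z.
(a): hotel matches juliet: hotel ∈ Z.
(b) (exactly one): tango ∉ Z.
(e): hotel ∉ V.
(a): juliet matches hotel: juliet ∉ V.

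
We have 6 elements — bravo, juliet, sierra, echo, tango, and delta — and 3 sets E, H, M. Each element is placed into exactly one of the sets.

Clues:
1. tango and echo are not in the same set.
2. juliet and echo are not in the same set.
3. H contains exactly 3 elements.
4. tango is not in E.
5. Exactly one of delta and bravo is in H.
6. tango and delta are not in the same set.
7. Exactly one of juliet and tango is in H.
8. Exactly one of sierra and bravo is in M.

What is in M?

M = {bravo, tango}

From (4): tango ∉ E.
Suppose bravo ∉ M: no assignment then satisfies all the clues, so bravo ∈ M.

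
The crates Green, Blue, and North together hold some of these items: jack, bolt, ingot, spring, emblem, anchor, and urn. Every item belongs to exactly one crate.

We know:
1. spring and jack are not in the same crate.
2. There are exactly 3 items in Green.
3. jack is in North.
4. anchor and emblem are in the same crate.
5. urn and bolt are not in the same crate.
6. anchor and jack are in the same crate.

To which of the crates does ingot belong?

ingot: Green

From (3): jack ∈ North.
(1): spring ∉ North.
(6): anchor matches jack: anchor ∉ Green.
(6): anchor matches jack: anchor ∉ Blue.
(6): anchor matches jack: anchor ∈ North.
(4): emblem matches anchor: emblem ∉ Green.
(4): emblem matches anchor: emblem ∉ Blue.
(4): emblem matches anchor: emblem ∈ North.
Suppose ingot ∉ Green: no assignment then satisfies all the clues, so ingot ∈ Green.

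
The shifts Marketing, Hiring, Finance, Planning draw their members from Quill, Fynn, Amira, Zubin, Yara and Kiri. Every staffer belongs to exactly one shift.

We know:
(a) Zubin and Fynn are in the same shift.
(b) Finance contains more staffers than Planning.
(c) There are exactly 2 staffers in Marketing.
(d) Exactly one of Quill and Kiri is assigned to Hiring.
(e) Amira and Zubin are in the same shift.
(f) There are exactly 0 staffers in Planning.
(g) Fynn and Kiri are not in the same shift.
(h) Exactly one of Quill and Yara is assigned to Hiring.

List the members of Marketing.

Marketing = {Kiri, Yara}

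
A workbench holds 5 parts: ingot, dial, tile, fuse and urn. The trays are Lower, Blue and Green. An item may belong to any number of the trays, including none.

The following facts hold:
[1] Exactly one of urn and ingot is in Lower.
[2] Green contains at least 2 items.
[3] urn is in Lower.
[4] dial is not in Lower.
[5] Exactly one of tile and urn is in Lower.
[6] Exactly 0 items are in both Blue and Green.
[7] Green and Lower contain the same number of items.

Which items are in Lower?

Lower = {fuse, urn}

From (3): urn ∈ Lower.
From (4): dial ∉ Lower.
(1) (exactly one): ingot ∉ Lower.
(5) (exactly one): tile ∉ Lower.
Suppose fuse ∉ Lower: no assignment then satisfies all the clues, so fuse ∈ Lower.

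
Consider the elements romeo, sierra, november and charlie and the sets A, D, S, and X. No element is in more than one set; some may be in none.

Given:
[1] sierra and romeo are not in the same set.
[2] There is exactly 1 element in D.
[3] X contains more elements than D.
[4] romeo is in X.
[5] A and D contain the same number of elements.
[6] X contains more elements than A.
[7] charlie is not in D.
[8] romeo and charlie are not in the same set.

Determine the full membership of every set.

A = {charlie}; D = {sierra}; S = {}; X = {november, romeo}

From (4): romeo ∈ X.
From (7): charlie ∉ D.
(1): sierra ∉ X.
(8): charlie ∉ X.
Suppose sierra ∈ A: no assignment then satisfies all the clues, so sierra ∉ A.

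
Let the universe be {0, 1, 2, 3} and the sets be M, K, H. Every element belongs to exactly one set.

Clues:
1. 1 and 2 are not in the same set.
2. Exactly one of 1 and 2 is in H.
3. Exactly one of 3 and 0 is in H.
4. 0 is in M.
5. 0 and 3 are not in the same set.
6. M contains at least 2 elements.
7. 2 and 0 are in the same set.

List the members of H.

From (4): 0 ∈ M.
(3) (exactly one): 3 ∈ H.
(7): 2 matches 0: 2 ∈ M.
(1): 1 ∉ M.
(2) (exactly one): 1 ∈ H.

H = {1, 3}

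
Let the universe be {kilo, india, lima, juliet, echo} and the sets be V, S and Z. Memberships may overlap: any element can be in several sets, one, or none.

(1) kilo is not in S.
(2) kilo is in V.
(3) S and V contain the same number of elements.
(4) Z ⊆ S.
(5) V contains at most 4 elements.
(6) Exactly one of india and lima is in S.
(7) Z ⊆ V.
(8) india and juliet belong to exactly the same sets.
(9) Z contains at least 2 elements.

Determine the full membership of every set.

V = {india, juliet, kilo}; S = {echo, india, juliet}; Z = {india, juliet}

From (1): kilo ∉ S.
From (2): kilo ∈ V.
(4) contrapositive: kilo ∉ Z.
Suppose india ∉ V: no assignment then satisfies all the clues, so india ∈ V.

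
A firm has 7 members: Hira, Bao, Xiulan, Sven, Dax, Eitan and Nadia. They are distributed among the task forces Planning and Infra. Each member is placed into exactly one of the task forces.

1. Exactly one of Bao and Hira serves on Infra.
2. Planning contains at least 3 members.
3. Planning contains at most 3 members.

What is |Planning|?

3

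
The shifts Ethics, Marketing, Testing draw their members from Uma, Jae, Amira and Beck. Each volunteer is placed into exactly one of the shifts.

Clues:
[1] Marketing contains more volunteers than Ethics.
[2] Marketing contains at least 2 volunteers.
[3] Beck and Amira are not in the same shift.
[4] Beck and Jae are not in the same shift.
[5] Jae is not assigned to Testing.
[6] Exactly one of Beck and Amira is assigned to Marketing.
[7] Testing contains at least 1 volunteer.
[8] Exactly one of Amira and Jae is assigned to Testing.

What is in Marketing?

From (5): Jae ∉ Testing.
(8) (exactly one): Amira ∈ Testing.
(3): Beck ∉ Testing.
(6) (exactly one): Beck ∈ Marketing.
(4): Jae ∉ Marketing.
Only one shift left: Jae ∈ Ethics.
(2): only 2 candidates remain for Marketing, so all are in.

Marketing = {Beck, Uma}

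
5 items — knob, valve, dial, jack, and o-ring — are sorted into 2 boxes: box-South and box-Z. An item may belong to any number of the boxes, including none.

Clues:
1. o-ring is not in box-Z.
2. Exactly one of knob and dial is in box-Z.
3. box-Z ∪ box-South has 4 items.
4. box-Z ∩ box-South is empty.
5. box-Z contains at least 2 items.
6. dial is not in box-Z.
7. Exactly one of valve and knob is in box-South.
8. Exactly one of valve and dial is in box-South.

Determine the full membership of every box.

box-South = {o-ring, valve}; box-Z = {jack, knob}

From (1): o-ring ∉ box-Z.
From (6): dial ∉ box-Z.
(2) (exactly one): knob ∈ box-Z.
(4) (disjoint): knob ∉ box-South.
(7) (exactly one): valve ∈ box-South.
(8) (exactly one): dial ∉ box-South.
(4) (disjoint): valve ∉ box-Z.
(5): only 2 candidates remain for box-Z, so all are in.
(4) (disjoint): jack ∉ box-South.
Suppose o-ring ∉ box-South: no assignment then satisfies all the clues, so o-ring ∈ box-South.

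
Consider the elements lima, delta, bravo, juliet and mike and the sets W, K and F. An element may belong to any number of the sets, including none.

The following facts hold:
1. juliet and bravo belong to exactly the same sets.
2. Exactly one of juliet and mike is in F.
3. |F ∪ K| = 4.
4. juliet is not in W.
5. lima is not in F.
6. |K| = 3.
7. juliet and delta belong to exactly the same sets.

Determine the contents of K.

K = {bravo, delta, juliet}

From (4): juliet ∉ W.
From (5): lima ∉ F.
(1): bravo matches juliet: bravo ∉ W.
(7): delta matches juliet: delta ∉ W.
Suppose lima ∈ K: no assignment then satisfies all the clues, so lima ∉ K.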